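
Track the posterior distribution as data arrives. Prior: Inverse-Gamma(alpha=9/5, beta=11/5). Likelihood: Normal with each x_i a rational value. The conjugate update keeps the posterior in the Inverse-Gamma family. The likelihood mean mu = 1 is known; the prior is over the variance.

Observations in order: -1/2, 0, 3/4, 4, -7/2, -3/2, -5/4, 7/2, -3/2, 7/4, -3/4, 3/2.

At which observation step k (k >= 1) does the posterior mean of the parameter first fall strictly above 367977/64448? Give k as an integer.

k = 9

obs 1: x=-1/2 → posterior Inverse-Gamma(23/10, 133/40)
obs 2: x=0 → posterior Inverse-Gamma(14/5, 153/40)
obs 3: x=3/4 → posterior Inverse-Gamma(33/10, 617/160)
obs 4: x=4 → posterior Inverse-Gamma(19/5, 1337/160)
obs 5: x=-7/2 → posterior Inverse-Gamma(43/10, 2957/160)
obs 6: x=-3/2 → posterior Inverse-Gamma(24/5, 3457/160)
obs 7: x=-5/4 → posterior Inverse-Gamma(53/10, 1931/80)
obs 8: x=7/2 → posterior Inverse-Gamma(29/5, 2181/80)
obs 9: x=-3/2 → posterior Inverse-Gamma(63/10, 2431/80)
obs 10: x=7/4 → posterior Inverse-Gamma(34/5, 4907/160)
obs 11: x=-3/4 → posterior Inverse-Gamma(73/10, 161/5)
obs 12: x=3/2 → posterior Inverse-Gamma(39/5, 1293/40)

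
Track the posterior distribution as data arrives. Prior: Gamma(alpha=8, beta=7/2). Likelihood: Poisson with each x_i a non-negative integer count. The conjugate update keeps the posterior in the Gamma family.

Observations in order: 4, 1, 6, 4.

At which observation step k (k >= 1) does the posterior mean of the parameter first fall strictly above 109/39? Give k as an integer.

obs 1: x=4 → posterior Gamma(12, 9/2)
obs 2: x=1 → posterior Gamma(13, 11/2)
obs 3: x=6 → posterior Gamma(19, 13/2)
obs 4: x=4 → posterior Gamma(23, 15/2)

k = 3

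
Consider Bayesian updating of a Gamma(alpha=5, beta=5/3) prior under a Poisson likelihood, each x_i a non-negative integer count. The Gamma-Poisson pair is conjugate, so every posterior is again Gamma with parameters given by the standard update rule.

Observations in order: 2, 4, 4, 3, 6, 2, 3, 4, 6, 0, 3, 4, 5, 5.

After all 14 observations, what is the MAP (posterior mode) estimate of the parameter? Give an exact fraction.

165/47

obs 1: x=2 → posterior Gamma(7, 8/3)
obs 2: x=4 → posterior Gamma(11, 11/3)
obs 3: x=4 → posterior Gamma(15, 14/3)
obs 4: x=3 → posterior Gamma(18, 17/3)
obs 5: x=6 → posterior Gamma(24, 20/3)
obs 6: x=2 → posterior Gamma(26, 23/3)
obs 7: x=3 → posterior Gamma(29, 26/3)
obs 8: x=4 → posterior Gamma(33, 29/3)
obs 9: x=6 → posterior Gamma(39, 32/3)
obs 10: x=0 → posterior Gamma(39, 35/3)
obs 11: x=3 → posterior Gamma(42, 38/3)
obs 12: x=4 → posterior Gamma(46, 41/3)
obs 13: x=5 → posterior Gamma(51, 44/3)
obs 14: x=5 → posterior Gamma(56, 47/3)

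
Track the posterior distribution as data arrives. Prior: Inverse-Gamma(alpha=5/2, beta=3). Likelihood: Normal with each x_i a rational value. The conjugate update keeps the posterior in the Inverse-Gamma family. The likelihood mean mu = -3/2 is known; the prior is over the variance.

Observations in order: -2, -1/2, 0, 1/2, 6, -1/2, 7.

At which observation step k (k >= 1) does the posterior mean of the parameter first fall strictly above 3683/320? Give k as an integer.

k = 7

obs 1: x=-2 → posterior Inverse-Gamma(3, 25/8)
obs 2: x=-1/2 → posterior Inverse-Gamma(7/2, 29/8)
obs 3: x=0 → posterior Inverse-Gamma(4, 19/4)
obs 4: x=1/2 → posterior Inverse-Gamma(9/2, 27/4)
obs 5: x=6 → posterior Inverse-Gamma(5, 279/8)
obs 6: x=-1/2 → posterior Inverse-Gamma(11/2, 283/8)
obs 7: x=7 → posterior Inverse-Gamma(6, 143/2)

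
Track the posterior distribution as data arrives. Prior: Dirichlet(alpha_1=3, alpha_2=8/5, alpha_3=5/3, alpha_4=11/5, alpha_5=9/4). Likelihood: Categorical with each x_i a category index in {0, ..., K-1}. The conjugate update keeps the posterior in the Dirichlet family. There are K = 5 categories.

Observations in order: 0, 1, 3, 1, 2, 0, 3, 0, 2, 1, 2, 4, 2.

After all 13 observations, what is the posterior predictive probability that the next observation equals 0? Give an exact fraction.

obs 1: x=0 → posterior Dirichlet(4, 8/5, 5/3, 11/5, 9/4)
obs 2: x=1 → posterior Dirichlet(4, 13/5, 5/3, 11/5, 9/4)
obs 3: x=3 → posterior Dirichlet(4, 13/5, 5/3, 16/5, 9/4)
obs 4: x=1 → posterior Dirichlet(4, 18/5, 5/3, 16/5, 9/4)
obs 5: x=2 → posterior Dirichlet(4, 18/5, 8/3, 16/5, 9/4)
obs 6: x=0 → posterior Dirichlet(5, 18/5, 8/3, 16/5, 9/4)
obs 7: x=3 → posterior Dirichlet(5, 18/5, 8/3, 21/5, 9/4)
obs 8: x=0 → posterior Dirichlet(6, 18/5, 8/3, 21/5, 9/4)
obs 9: x=2 → posterior Dirichlet(6, 18/5, 11/3, 21/5, 9/4)
obs 10: x=1 → posterior Dirichlet(6, 23/5, 11/3, 21/5, 9/4)
obs 11: x=2 → posterior Dirichlet(6, 23/5, 14/3, 21/5, 9/4)
obs 12: x=4 → posterior Dirichlet(6, 23/5, 14/3, 21/5, 13/4)
obs 13: x=2 → posterior Dirichlet(6, 23/5, 17/3, 21/5, 13/4)

360/1423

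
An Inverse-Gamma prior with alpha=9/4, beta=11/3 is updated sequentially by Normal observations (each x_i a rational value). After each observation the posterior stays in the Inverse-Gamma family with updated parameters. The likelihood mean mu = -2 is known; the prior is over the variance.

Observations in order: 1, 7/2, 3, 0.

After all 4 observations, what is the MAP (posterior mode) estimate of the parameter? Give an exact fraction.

907/126

obs 1: x=1 → posterior Inverse-Gamma(11/4, 49/6)
obs 2: x=7/2 → posterior Inverse-Gamma(13/4, 559/24)
obs 3: x=3 → posterior Inverse-Gamma(15/4, 859/24)
obs 4: x=0 → posterior Inverse-Gamma(17/4, 907/24)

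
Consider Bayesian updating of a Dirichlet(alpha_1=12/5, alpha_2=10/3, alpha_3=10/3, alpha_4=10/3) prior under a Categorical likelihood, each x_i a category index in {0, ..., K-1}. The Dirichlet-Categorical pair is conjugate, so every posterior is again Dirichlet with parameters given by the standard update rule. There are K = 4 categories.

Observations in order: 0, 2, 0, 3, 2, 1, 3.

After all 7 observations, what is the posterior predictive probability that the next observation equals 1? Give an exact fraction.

obs 1: x=0 → posterior Dirichlet(17/5, 10/3, 10/3, 10/3)
obs 2: x=2 → posterior Dirichlet(17/5, 10/3, 13/3, 10/3)
obs 3: x=0 → posterior Dirichlet(22/5, 10/3, 13/3, 10/3)
obs 4: x=3 → posterior Dirichlet(22/5, 10/3, 13/3, 13/3)
obs 5: x=2 → posterior Dirichlet(22/5, 10/3, 16/3, 13/3)
obs 6: x=1 → posterior Dirichlet(22/5, 13/3, 16/3, 13/3)
obs 7: x=3 → posterior Dirichlet(22/5, 13/3, 16/3, 16/3)

65/291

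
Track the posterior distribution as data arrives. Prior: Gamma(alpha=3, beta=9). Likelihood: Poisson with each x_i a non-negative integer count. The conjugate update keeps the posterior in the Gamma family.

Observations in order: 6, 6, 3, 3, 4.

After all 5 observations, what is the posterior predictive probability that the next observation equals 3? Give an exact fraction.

obs 1: x=6 → posterior Gamma(9, 10)
obs 2: x=6 → posterior Gamma(15, 11)
obs 3: x=3 → posterior Gamma(18, 12)
obs 4: x=3 → posterior Gamma(21, 13)
obs 5: x=4 → posterior Gamma(25, 14)

584984345476028850488697946112/3787675244106352329254150390625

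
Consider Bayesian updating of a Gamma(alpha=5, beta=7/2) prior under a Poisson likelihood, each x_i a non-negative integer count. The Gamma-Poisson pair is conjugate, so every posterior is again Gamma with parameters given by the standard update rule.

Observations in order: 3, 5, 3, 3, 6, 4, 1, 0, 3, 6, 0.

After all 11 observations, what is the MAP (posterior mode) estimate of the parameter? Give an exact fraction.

76/29

obs 1: x=3 → posterior Gamma(8, 9/2)
obs 2: x=5 → posterior Gamma(13, 11/2)
obs 3: x=3 → posterior Gamma(16, 13/2)
obs 4: x=3 → posterior Gamma(19, 15/2)
obs 5: x=6 → posterior Gamma(25, 17/2)
obs 6: x=4 → posterior Gamma(29, 19/2)
obs 7: x=1 → posterior Gamma(30, 21/2)
obs 8: x=0 → posterior Gamma(30, 23/2)
obs 9: x=3 → posterior Gamma(33, 25/2)
obs 10: x=6 → posterior Gamma(39, 27/2)
obs 11: x=0 → posterior Gamma(39, 29/2)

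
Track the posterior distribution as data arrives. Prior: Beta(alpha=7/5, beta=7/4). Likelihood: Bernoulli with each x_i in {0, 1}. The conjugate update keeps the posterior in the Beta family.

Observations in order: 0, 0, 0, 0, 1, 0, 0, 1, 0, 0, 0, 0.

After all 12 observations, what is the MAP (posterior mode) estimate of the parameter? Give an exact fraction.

48/263

obs 1: x=0 → posterior Beta(7/5, 11/4)
obs 2: x=0 → posterior Beta(7/5, 15/4)
obs 3: x=0 → posterior Beta(7/5, 19/4)
obs 4: x=0 → posterior Beta(7/5, 23/4)
obs 5: x=1 → posterior Beta(12/5, 23/4)
obs 6: x=0 → posterior Beta(12/5, 27/4)
obs 7: x=0 → posterior Beta(12/5, 31/4)
obs 8: x=1 → posterior Beta(17/5, 31/4)
obs 9: x=0 → posterior Beta(17/5, 35/4)
obs 10: x=0 → posterior Beta(17/5, 39/4)
obs 11: x=0 → posterior Beta(17/5, 43/4)
obs 12: x=0 → posterior Beta(17/5, 47/4)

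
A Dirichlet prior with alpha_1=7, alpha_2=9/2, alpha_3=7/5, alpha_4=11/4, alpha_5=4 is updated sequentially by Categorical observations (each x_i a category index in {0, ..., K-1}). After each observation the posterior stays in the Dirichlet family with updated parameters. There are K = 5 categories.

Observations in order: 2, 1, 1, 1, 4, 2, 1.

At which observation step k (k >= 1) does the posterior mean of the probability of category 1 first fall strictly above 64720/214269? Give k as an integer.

k = 4

obs 1: x=2 → posterior Dirichlet(7, 9/2, 12/5, 11/4, 4)
obs 2: x=1 → posterior Dirichlet(7, 11/2, 12/5, 11/4, 4)
obs 3: x=1 → posterior Dirichlet(7, 13/2, 12/5, 11/4, 4)
obs 4: x=1 → posterior Dirichlet(7, 15/2, 12/5, 11/4, 4)
obs 5: x=4 → posterior Dirichlet(7, 15/2, 12/5, 11/4, 5)
obs 6: x=2 → posterior Dirichlet(7, 15/2, 17/5, 11/4, 5)
obs 7: x=1 → posterior Dirichlet(7, 17/2, 17/5, 11/4, 5)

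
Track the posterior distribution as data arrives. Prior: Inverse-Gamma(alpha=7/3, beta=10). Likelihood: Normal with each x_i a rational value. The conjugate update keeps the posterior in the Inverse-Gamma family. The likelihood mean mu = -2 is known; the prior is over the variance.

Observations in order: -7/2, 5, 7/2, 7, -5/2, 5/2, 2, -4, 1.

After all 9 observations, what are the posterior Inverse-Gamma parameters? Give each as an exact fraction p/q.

alpha=41/6, beta=116

obs 1: x=-7/2 → posterior Inverse-Gamma(17/6, 89/8)
obs 2: x=5 → posterior Inverse-Gamma(10/3, 285/8)
obs 3: x=7/2 → posterior Inverse-Gamma(23/6, 203/4)
obs 4: x=7 → posterior Inverse-Gamma(13/3, 365/4)
obs 5: x=-5/2 → posterior Inverse-Gamma(29/6, 731/8)
obs 6: x=5/2 → posterior Inverse-Gamma(16/3, 203/2)
obs 7: x=2 → posterior Inverse-Gamma(35/6, 219/2)
obs 8: x=-4 → posterior Inverse-Gamma(19/3, 223/2)
obs 9: x=1 → posterior Inverse-Gamma(41/6, 116)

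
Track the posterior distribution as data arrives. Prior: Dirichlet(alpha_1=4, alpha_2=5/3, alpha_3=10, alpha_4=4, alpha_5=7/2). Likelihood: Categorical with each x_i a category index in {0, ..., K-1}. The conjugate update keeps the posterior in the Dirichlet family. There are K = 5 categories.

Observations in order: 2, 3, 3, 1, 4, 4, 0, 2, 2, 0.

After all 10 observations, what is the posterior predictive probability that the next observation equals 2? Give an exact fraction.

78/199

obs 1: x=2 → posterior Dirichlet(4, 5/3, 11, 4, 7/2)
obs 2: x=3 → posterior Dirichlet(4, 5/3, 11, 5, 7/2)
obs 3: x=3 → posterior Dirichlet(4, 5/3, 11, 6, 7/2)
obs 4: x=1 → posterior Dirichlet(4, 8/3, 11, 6, 7/2)
obs 5: x=4 → posterior Dirichlet(4, 8/3, 11, 6, 9/2)
obs 6: x=4 → posterior Dirichlet(4, 8/3, 11, 6, 11/2)
obs 7: x=0 → posterior Dirichlet(5, 8/3, 11, 6, 11/2)
obs 8: x=2 → posterior Dirichlet(5, 8/3, 12, 6, 11/2)
obs 9: x=2 → posterior Dirichlet(5, 8/3, 13, 6, 11/2)
obs 10: x=0 → posterior Dirichlet(6, 8/3, 13, 6, 11/2)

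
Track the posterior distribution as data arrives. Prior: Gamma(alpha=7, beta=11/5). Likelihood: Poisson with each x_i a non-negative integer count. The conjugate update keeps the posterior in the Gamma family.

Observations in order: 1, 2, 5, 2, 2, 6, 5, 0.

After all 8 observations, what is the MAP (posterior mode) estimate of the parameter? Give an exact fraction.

145/51

obs 1: x=1 → posterior Gamma(8, 16/5)
obs 2: x=2 → posterior Gamma(10, 21/5)
obs 3: x=5 → posterior Gamma(15, 26/5)
obs 4: x=2 → posterior Gamma(17, 31/5)
obs 5: x=2 → posterior Gamma(19, 36/5)
obs 6: x=6 → posterior Gamma(25, 41/5)
obs 7: x=5 → posterior Gamma(30, 46/5)
obs 8: x=0 → posterior Gamma(30, 51/5)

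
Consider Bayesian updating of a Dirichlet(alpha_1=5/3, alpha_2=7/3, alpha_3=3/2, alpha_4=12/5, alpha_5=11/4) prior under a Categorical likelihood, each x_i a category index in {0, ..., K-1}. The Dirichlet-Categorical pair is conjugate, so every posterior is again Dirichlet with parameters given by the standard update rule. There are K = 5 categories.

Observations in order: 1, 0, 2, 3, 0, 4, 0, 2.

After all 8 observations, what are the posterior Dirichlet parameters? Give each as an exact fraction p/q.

alpha_1=14/3, alpha_2=10/3, alpha_3=7/2, alpha_4=17/5, alpha_5=15/4

obs 1: x=1 → posterior Dirichlet(5/3, 10/3, 3/2, 12/5, 11/4)
obs 2: x=0 → posterior Dirichlet(8/3, 10/3, 3/2, 12/5, 11/4)
obs 3: x=2 → posterior Dirichlet(8/3, 10/3, 5/2, 12/5, 11/4)
obs 4: x=3 → posterior Dirichlet(8/3, 10/3, 5/2, 17/5, 11/4)
obs 5: x=0 → posterior Dirichlet(11/3, 10/3, 5/2, 17/5, 11/4)
obs 6: x=4 → posterior Dirichlet(11/3, 10/3, 5/2, 17/5, 15/4)
obs 7: x=0 → posterior Dirichlet(14/3, 10/3, 5/2, 17/5, 15/4)
obs 8: x=2 → posterior Dirichlet(14/3, 10/3, 7/2, 17/5, 15/4)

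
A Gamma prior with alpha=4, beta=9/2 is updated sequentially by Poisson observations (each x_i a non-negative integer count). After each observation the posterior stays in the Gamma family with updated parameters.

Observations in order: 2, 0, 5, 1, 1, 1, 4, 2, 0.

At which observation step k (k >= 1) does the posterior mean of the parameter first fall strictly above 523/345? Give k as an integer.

obs 1: x=2 → posterior Gamma(6, 11/2)
obs 2: x=0 → posterior Gamma(6, 13/2)
obs 3: x=5 → posterior Gamma(11, 15/2)
obs 4: x=1 → posterior Gamma(12, 17/2)
obs 5: x=1 → posterior Gamma(13, 19/2)
obs 6: x=1 → posterior Gamma(14, 21/2)
obs 7: x=4 → posterior Gamma(18, 23/2)
obs 8: x=2 → posterior Gamma(20, 25/2)
obs 9: x=0 → posterior Gamma(20, 27/2)

k = 7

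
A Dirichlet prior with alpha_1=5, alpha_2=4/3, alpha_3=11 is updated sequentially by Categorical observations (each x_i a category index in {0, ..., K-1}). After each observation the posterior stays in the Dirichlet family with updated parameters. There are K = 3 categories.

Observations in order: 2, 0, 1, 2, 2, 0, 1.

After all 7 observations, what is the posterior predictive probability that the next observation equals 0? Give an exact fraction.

21/73

obs 1: x=2 → posterior Dirichlet(5, 4/3, 12)
obs 2: x=0 → posterior Dirichlet(6, 4/3, 12)
obs 3: x=1 → posterior Dirichlet(6, 7/3, 12)
obs 4: x=2 → posterior Dirichlet(6, 7/3, 13)
obs 5: x=2 → posterior Dirichlet(6, 7/3, 14)
obs 6: x=0 → posterior Dirichlet(7, 7/3, 14)
obs 7: x=1 → posterior Dirichlet(7, 10/3, 14)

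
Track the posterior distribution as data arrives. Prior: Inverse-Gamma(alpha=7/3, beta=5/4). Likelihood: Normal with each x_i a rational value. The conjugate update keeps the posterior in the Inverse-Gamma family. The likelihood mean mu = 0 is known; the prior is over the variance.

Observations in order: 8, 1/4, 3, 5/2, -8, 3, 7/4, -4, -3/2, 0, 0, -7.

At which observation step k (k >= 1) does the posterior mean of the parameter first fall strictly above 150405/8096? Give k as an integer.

obs 1: x=8 → posterior Inverse-Gamma(17/6, 133/4)
obs 2: x=1/4 → posterior Inverse-Gamma(10/3, 1065/32)
obs 3: x=3 → posterior Inverse-Gamma(23/6, 1209/32)
obs 4: x=5/2 → posterior Inverse-Gamma(13/3, 1309/32)
obs 5: x=-8 → posterior Inverse-Gamma(29/6, 2333/32)
obs 6: x=3 → posterior Inverse-Gamma(16/3, 2477/32)
obs 7: x=7/4 → posterior Inverse-Gamma(35/6, 1263/16)
obs 8: x=-4 → posterior Inverse-Gamma(19/3, 1391/16)
obs 9: x=-3/2 → posterior Inverse-Gamma(41/6, 1409/16)
obs 10: x=0 → posterior Inverse-Gamma(22/3, 1409/16)
obs 11: x=0 → posterior Inverse-Gamma(47/6, 1409/16)
obs 12: x=-7 → posterior Inverse-Gamma(25/3, 1801/16)

k = 5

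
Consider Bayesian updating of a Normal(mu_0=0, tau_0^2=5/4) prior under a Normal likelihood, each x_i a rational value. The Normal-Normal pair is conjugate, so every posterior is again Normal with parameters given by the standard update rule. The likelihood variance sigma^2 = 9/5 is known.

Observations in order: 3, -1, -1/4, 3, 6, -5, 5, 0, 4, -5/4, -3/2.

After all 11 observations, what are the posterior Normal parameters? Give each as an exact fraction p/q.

obs 1: x=3 → posterior Normal(75/61, 45/61)
obs 2: x=-1 → posterior Normal(25/43, 45/86)
obs 3: x=-1/4 → posterior Normal(175/444, 15/37)
obs 4: x=3 → posterior Normal(475/544, 45/136)
obs 5: x=6 → posterior Normal(1075/644, 45/161)
obs 6: x=-5 → posterior Normal(575/744, 15/62)
obs 7: x=5 → posterior Normal(1075/844, 45/211)
obs 8: x=0 → posterior Normal(1075/944, 45/236)
obs 9: x=4 → posterior Normal(1475/1044, 5/29)
obs 10: x=-5/4 → posterior Normal(675/572, 45/286)
obs 11: x=-3/2 → posterior Normal(300/311, 45/311)

mu_0=300/311, tau_0^2=45/311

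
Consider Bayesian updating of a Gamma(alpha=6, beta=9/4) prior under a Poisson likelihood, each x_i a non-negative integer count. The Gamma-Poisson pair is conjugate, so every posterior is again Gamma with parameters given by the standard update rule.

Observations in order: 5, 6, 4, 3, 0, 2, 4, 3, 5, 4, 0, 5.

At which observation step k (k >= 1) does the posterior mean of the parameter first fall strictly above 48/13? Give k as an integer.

k = 2

obs 1: x=5 → posterior Gamma(11, 13/4)
obs 2: x=6 → posterior Gamma(17, 17/4)
obs 3: x=4 → posterior Gamma(21, 21/4)
obs 4: x=3 → posterior Gamma(24, 25/4)
obs 5: x=0 → posterior Gamma(24, 29/4)
obs 6: x=2 → posterior Gamma(26, 33/4)
obs 7: x=4 → posterior Gamma(30, 37/4)
obs 8: x=3 → posterior Gamma(33, 41/4)
obs 9: x=5 → posterior Gamma(38, 45/4)
obs 10: x=4 → posterior Gamma(42, 49/4)
obs 11: x=0 → posterior Gamma(42, 53/4)
obs 12: x=5 → posterior Gamma(47, 57/4)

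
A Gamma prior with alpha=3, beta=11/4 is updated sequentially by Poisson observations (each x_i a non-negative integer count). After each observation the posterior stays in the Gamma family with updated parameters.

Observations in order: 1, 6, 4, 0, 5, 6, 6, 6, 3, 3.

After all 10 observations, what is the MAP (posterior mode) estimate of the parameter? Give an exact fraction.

56/17

obs 1: x=1 → posterior Gamma(4, 15/4)
obs 2: x=6 → posterior Gamma(10, 19/4)
obs 3: x=4 → posterior Gamma(14, 23/4)
obs 4: x=0 → posterior Gamma(14, 27/4)
obs 5: x=5 → posterior Gamma(19, 31/4)
obs 6: x=6 → posterior Gamma(25, 35/4)
obs 7: x=6 → posterior Gamma(31, 39/4)
obs 8: x=6 → posterior Gamma(37, 43/4)
obs 9: x=3 → posterior Gamma(40, 47/4)
obs 10: x=3 → posterior Gamma(43, 51/4)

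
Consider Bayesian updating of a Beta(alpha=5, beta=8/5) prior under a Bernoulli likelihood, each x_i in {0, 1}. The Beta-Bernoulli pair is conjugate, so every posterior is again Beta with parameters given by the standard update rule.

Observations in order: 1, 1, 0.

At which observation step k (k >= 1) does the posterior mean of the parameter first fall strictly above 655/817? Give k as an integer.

k = 2

obs 1: x=1 → posterior Beta(6, 8/5)
obs 2: x=1 → posterior Beta(7, 8/5)
obs 3: x=0 → posterior Beta(7, 13/5)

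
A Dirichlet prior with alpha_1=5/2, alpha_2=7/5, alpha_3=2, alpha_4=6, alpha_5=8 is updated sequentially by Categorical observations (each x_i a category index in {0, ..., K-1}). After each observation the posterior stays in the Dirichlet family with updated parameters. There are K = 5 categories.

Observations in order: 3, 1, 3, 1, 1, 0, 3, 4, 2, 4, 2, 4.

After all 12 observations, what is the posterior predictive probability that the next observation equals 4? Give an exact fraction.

obs 1: x=3 → posterior Dirichlet(5/2, 7/5, 2, 7, 8)
obs 2: x=1 → posterior Dirichlet(5/2, 12/5, 2, 7, 8)
obs 3: x=3 → posterior Dirichlet(5/2, 12/5, 2, 8, 8)
obs 4: x=1 → posterior Dirichlet(5/2, 17/5, 2, 8, 8)
obs 5: x=1 → posterior Dirichlet(5/2, 22/5, 2, 8, 8)
obs 6: x=0 → posterior Dirichlet(7/2, 22/5, 2, 8, 8)
obs 7: x=3 → posterior Dirichlet(7/2, 22/5, 2, 9, 8)
obs 8: x=4 → posterior Dirichlet(7/2, 22/5, 2, 9, 9)
obs 9: x=2 → posterior Dirichlet(7/2, 22/5, 3, 9, 9)
obs 10: x=4 → posterior Dirichlet(7/2, 22/5, 3, 9, 10)
obs 11: x=2 → posterior Dirichlet(7/2, 22/5, 4, 9, 10)
obs 12: x=4 → posterior Dirichlet(7/2, 22/5, 4, 9, 11)

10/29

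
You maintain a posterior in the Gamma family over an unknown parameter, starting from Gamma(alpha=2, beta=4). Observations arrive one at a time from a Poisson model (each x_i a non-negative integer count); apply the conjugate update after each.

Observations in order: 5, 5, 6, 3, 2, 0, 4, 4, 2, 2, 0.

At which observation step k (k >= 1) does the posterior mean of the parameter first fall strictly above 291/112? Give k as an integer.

obs 1: x=5 → posterior Gamma(7, 5)
obs 2: x=5 → posterior Gamma(12, 6)
obs 3: x=6 → posterior Gamma(18, 7)
obs 4: x=3 → posterior Gamma(21, 8)
obs 5: x=2 → posterior Gamma(23, 9)
obs 6: x=0 → posterior Gamma(23, 10)
obs 7: x=4 → posterior Gamma(27, 11)
obs 8: x=4 → posterior Gamma(31, 12)
obs 9: x=2 → posterior Gamma(33, 13)
obs 10: x=2 → posterior Gamma(35, 14)
obs 11: x=0 → posterior Gamma(35, 15)

k = 4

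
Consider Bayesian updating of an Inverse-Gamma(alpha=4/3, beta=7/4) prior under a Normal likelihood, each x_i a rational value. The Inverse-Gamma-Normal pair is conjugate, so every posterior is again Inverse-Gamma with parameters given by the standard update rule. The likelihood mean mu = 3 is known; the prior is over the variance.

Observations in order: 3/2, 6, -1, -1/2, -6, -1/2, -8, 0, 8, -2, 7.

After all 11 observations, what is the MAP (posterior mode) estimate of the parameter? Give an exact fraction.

3987/188

obs 1: x=3/2 → posterior Inverse-Gamma(11/6, 23/8)
obs 2: x=6 → posterior Inverse-Gamma(7/3, 59/8)
obs 3: x=-1 → posterior Inverse-Gamma(17/6, 123/8)
obs 4: x=-1/2 → posterior Inverse-Gamma(10/3, 43/2)
obs 5: x=-6 → posterior Inverse-Gamma(23/6, 62)
obs 6: x=-1/2 → posterior Inverse-Gamma(13/3, 545/8)
obs 7: x=-8 → posterior Inverse-Gamma(29/6, 1029/8)
obs 8: x=0 → posterior Inverse-Gamma(16/3, 1065/8)
obs 9: x=8 → posterior Inverse-Gamma(35/6, 1165/8)
obs 10: x=-2 → posterior Inverse-Gamma(19/3, 1265/8)
obs 11: x=7 → posterior Inverse-Gamma(41/6, 1329/8)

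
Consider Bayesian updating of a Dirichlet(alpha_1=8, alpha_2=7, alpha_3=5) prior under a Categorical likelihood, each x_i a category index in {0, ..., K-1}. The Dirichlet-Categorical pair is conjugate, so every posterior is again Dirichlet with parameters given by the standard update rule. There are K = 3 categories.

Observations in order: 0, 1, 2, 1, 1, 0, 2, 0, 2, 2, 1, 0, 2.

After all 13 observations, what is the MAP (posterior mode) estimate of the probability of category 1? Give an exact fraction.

1/3

obs 1: x=0 → posterior Dirichlet(9, 7, 5)
obs 2: x=1 → posterior Dirichlet(9, 8, 5)
obs 3: x=2 → posterior Dirichlet(9, 8, 6)
obs 4: x=1 → posterior Dirichlet(9, 9, 6)
obs 5: x=1 → posterior Dirichlet(9, 10, 6)
obs 6: x=0 → posterior Dirichlet(10, 10, 6)
obs 7: x=2 → posterior Dirichlet(10, 10, 7)
obs 8: x=0 → posterior Dirichlet(11, 10, 7)
obs 9: x=2 → posterior Dirichlet(11, 10, 8)
obs 10: x=2 → posterior Dirichlet(11, 10, 9)
obs 11: x=1 → posterior Dirichlet(11, 11, 9)
obs 12: x=0 → posterior Dirichlet(12, 11, 9)
obs 13: x=2 → posterior Dirichlet(12, 11, 10)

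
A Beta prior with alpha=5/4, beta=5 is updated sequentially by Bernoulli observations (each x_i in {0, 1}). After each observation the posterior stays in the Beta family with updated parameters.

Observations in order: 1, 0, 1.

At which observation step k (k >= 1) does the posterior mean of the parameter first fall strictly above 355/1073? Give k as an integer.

obs 1: x=1 → posterior Beta(9/4, 5)
obs 2: x=0 → posterior Beta(9/4, 6)
obs 3: x=1 → posterior Beta(13/4, 6)

k = 3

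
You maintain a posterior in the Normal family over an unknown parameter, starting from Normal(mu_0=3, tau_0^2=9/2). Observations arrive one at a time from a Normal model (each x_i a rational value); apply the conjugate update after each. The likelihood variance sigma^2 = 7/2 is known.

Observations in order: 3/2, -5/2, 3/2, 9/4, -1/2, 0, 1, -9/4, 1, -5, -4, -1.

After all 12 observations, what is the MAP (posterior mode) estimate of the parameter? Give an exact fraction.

obs 1: x=3/2 → posterior Normal(69/32, 63/32)
obs 2: x=-5/2 → posterior Normal(12/25, 63/50)
obs 3: x=3/2 → posterior Normal(3/4, 63/68)
obs 4: x=9/4 → posterior Normal(183/172, 63/86)
obs 5: x=-1/2 → posterior Normal(165/208, 63/104)
obs 6: x=0 → posterior Normal(165/244, 63/122)
obs 7: x=1 → posterior Normal(201/280, 9/20)
obs 8: x=-9/4 → posterior Normal(30/79, 63/158)
obs 9: x=1 → posterior Normal(39/88, 63/176)
obs 10: x=-5 → posterior Normal(-6/97, 63/194)
obs 11: x=-4 → posterior Normal(-21/53, 63/212)
obs 12: x=-1 → posterior Normal(-51/115, 63/230)

-51/115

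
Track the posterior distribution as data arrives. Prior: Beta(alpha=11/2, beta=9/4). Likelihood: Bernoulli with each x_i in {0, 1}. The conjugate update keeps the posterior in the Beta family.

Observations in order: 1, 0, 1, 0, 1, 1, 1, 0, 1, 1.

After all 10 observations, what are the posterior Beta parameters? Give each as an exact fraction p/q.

alpha=25/2, beta=21/4

obs 1: x=1 → posterior Beta(13/2, 9/4)
obs 2: x=0 → posterior Beta(13/2, 13/4)
obs 3: x=1 → posterior Beta(15/2, 13/4)
obs 4: x=0 → posterior Beta(15/2, 17/4)
obs 5: x=1 → posterior Beta(17/2, 17/4)
obs 6: x=1 → posterior Beta(19/2, 17/4)
obs 7: x=1 → posterior Beta(21/2, 17/4)
obs 8: x=0 → posterior Beta(21/2, 21/4)
obs 9: x=1 → posterior Beta(23/2, 21/4)
obs 10: x=1 → posterior Beta(25/2, 21/4)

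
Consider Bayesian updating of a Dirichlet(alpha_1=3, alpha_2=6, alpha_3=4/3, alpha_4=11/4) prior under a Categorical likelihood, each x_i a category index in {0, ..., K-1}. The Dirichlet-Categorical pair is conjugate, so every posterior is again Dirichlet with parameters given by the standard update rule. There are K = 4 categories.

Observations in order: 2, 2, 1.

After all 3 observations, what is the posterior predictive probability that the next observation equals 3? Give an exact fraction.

33/193

obs 1: x=2 → posterior Dirichlet(3, 6, 7/3, 11/4)
obs 2: x=2 → posterior Dirichlet(3, 6, 10/3, 11/4)
obs 3: x=1 → posterior Dirichlet(3, 7, 10/3, 11/4)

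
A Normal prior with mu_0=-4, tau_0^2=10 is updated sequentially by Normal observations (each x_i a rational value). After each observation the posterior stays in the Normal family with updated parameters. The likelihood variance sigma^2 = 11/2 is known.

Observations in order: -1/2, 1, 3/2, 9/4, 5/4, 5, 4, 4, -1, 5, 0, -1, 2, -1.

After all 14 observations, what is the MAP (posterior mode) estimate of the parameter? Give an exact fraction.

obs 1: x=-1/2 → posterior Normal(-54/31, 110/31)
obs 2: x=1 → posterior Normal(-2/3, 110/51)
obs 3: x=3/2 → posterior Normal(-4/71, 110/71)
obs 4: x=9/4 → posterior Normal(41/91, 110/91)
obs 5: x=5/4 → posterior Normal(22/37, 110/111)
obs 6: x=5 → posterior Normal(166/131, 110/131)
obs 7: x=4 → posterior Normal(246/151, 110/151)
obs 8: x=4 → posterior Normal(326/171, 110/171)
obs 9: x=-1 → posterior Normal(306/191, 110/191)
obs 10: x=5 → posterior Normal(406/211, 110/211)
obs 11: x=0 → posterior Normal(58/33, 10/21)
obs 12: x=-1 → posterior Normal(386/251, 110/251)
obs 13: x=2 → posterior Normal(426/271, 110/271)
obs 14: x=-1 → posterior Normal(406/291, 110/291)

406/291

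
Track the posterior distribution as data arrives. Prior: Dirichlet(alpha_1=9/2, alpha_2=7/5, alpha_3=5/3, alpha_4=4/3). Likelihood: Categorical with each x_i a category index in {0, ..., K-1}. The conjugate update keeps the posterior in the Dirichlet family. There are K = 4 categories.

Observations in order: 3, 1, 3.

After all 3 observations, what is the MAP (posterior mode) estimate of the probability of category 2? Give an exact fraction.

20/237

obs 1: x=3 → posterior Dirichlet(9/2, 7/5, 5/3, 7/3)
obs 2: x=1 → posterior Dirichlet(9/2, 12/5, 5/3, 7/3)
obs 3: x=3 → posterior Dirichlet(9/2, 12/5, 5/3, 10/3)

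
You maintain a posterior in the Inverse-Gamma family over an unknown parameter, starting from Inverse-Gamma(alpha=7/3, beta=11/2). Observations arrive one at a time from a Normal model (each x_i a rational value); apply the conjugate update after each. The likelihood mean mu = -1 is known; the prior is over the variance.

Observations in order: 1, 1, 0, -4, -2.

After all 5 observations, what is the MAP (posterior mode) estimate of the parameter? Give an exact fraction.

18/7

obs 1: x=1 → posterior Inverse-Gamma(17/6, 15/2)
obs 2: x=1 → posterior Inverse-Gamma(10/3, 19/2)
obs 3: x=0 → posterior Inverse-Gamma(23/6, 10)
obs 4: x=-4 → posterior Inverse-Gamma(13/3, 29/2)
obs 5: x=-2 → posterior Inverse-Gamma(29/6, 15)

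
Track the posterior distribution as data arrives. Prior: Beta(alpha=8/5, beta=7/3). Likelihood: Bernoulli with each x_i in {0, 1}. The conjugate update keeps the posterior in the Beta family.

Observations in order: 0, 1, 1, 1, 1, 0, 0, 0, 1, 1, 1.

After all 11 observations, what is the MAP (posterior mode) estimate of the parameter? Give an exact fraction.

obs 1: x=0 → posterior Beta(8/5, 10/3)
obs 2: x=1 → posterior Beta(13/5, 10/3)
obs 3: x=1 → posterior Beta(18/5, 10/3)
obs 4: x=1 → posterior Beta(23/5, 10/3)
obs 5: x=1 → posterior Beta(28/5, 10/3)
obs 6: x=0 → posterior Beta(28/5, 13/3)
obs 7: x=0 → posterior Beta(28/5, 16/3)
obs 8: x=0 → posterior Beta(28/5, 19/3)
obs 9: x=1 → posterior Beta(33/5, 19/3)
obs 10: x=1 → posterior Beta(38/5, 19/3)
obs 11: x=1 → posterior Beta(43/5, 19/3)

57/97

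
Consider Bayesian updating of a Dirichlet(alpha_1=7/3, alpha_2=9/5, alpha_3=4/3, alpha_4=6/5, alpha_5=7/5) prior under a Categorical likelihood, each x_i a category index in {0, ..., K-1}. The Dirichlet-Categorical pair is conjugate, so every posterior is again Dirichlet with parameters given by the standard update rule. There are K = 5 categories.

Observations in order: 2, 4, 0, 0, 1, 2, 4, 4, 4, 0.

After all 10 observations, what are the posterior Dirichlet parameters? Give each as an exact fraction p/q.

obs 1: x=2 → posterior Dirichlet(7/3, 9/5, 7/3, 6/5, 7/5)
obs 2: x=4 → posterior Dirichlet(7/3, 9/5, 7/3, 6/5, 12/5)
obs 3: x=0 → posterior Dirichlet(10/3, 9/5, 7/3, 6/5, 12/5)
obs 4: x=0 → posterior Dirichlet(13/3, 9/5, 7/3, 6/5, 12/5)
obs 5: x=1 → posterior Dirichlet(13/3, 14/5, 7/3, 6/5, 12/5)
obs 6: x=2 → posterior Dirichlet(13/3, 14/5, 10/3, 6/5, 12/5)
obs 7: x=4 → posterior Dirichlet(13/3, 14/5, 10/3, 6/5, 17/5)
obs 8: x=4 → posterior Dirichlet(13/3, 14/5, 10/3, 6/5, 22/5)
obs 9: x=4 → posterior Dirichlet(13/3, 14/5, 10/3, 6/5, 27/5)
obs 10: x=0 → posterior Dirichlet(16/3, 14/5, 10/3, 6/5, 27/5)

alpha_1=16/3, alpha_2=14/5, alpha_3=10/3, alpha_4=6/5, alpha_5=27/5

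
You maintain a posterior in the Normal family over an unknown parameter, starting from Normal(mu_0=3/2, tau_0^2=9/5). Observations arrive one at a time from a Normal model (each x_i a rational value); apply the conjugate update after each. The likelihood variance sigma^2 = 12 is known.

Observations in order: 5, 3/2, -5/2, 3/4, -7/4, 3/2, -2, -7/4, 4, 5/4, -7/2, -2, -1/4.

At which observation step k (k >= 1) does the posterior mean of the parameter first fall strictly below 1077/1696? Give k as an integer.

obs 1: x=5 → posterior Normal(45/23, 36/23)
obs 2: x=3/2 → posterior Normal(99/52, 18/13)
obs 3: x=-5/2 → posterior Normal(42/29, 36/29)
obs 4: x=3/4 → posterior Normal(177/128, 9/8)
obs 5: x=-7/4 → posterior Normal(39/35, 36/35)
obs 6: x=3/2 → posterior Normal(87/76, 18/19)
obs 7: x=-2 → posterior Normal(75/82, 36/41)
obs 8: x=-7/4 → posterior Normal(129/176, 9/11)
obs 9: x=4 → posterior Normal(177/188, 36/47)
obs 10: x=5/4 → posterior Normal(24/25, 18/25)
obs 11: x=-7/2 → posterior Normal(75/106, 36/53)
obs 12: x=-2 → posterior Normal(9/16, 9/14)
obs 13: x=-1/4 → posterior Normal(123/236, 36/59)

k = 12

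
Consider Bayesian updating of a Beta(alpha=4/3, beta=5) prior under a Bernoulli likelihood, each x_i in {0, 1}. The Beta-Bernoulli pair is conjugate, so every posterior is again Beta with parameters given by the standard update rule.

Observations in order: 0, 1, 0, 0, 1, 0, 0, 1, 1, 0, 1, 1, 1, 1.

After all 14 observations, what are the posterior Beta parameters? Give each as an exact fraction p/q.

alpha=28/3, beta=11

obs 1: x=0 → posterior Beta(4/3, 6)
obs 2: x=1 → posterior Beta(7/3, 6)
obs 3: x=0 → posterior Beta(7/3, 7)
obs 4: x=0 → posterior Beta(7/3, 8)
obs 5: x=1 → posterior Beta(10/3, 8)
obs 6: x=0 → posterior Beta(10/3, 9)
obs 7: x=0 → posterior Beta(10/3, 10)
obs 8: x=1 → posterior Beta(13/3, 10)
obs 9: x=1 → posterior Beta(16/3, 10)
obs 10: x=0 → posterior Beta(16/3, 11)
obs 11: x=1 → posterior Beta(19/3, 11)
obs 12: x=1 → posterior Beta(22/3, 11)
obs 13: x=1 → posterior Beta(25/3, 11)
obs 14: x=1 → posterior Beta(28/3, 11)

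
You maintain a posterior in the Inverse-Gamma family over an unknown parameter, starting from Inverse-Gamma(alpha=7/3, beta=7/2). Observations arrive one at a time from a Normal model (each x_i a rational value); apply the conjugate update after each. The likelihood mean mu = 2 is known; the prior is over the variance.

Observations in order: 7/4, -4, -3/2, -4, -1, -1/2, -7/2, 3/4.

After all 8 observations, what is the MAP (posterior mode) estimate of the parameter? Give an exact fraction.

3321/352

obs 1: x=7/4 → posterior Inverse-Gamma(17/6, 113/32)
obs 2: x=-4 → posterior Inverse-Gamma(10/3, 689/32)
obs 3: x=-3/2 → posterior Inverse-Gamma(23/6, 885/32)
obs 4: x=-4 → posterior Inverse-Gamma(13/3, 1461/32)
obs 5: x=-1 → posterior Inverse-Gamma(29/6, 1605/32)
obs 6: x=-1/2 → posterior Inverse-Gamma(16/3, 1705/32)
obs 7: x=-7/2 → posterior Inverse-Gamma(35/6, 2189/32)
obs 8: x=3/4 → posterior Inverse-Gamma(19/3, 1107/16)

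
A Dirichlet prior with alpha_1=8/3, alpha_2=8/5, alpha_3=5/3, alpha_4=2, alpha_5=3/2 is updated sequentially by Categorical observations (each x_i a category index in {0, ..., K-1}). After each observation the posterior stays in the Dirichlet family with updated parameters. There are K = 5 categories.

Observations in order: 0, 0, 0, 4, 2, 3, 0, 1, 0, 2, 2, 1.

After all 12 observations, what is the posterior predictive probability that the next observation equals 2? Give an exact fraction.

140/643

obs 1: x=0 → posterior Dirichlet(11/3, 8/5, 5/3, 2, 3/2)
obs 2: x=0 → posterior Dirichlet(14/3, 8/5, 5/3, 2, 3/2)
obs 3: x=0 → posterior Dirichlet(17/3, 8/5, 5/3, 2, 3/2)
obs 4: x=4 → posterior Dirichlet(17/3, 8/5, 5/3, 2, 5/2)
obs 5: x=2 → posterior Dirichlet(17/3, 8/5, 8/3, 2, 5/2)
obs 6: x=3 → posterior Dirichlet(17/3, 8/5, 8/3, 3, 5/2)
obs 7: x=0 → posterior Dirichlet(20/3, 8/5, 8/3, 3, 5/2)
obs 8: x=1 → posterior Dirichlet(20/3, 13/5, 8/3, 3, 5/2)
obs 9: x=0 → posterior Dirichlet(23/3, 13/5, 8/3, 3, 5/2)
obs 10: x=2 → posterior Dirichlet(23/3, 13/5, 11/3, 3, 5/2)
obs 11: x=2 → posterior Dirichlet(23/3, 13/5, 14/3, 3, 5/2)
obs 12: x=1 → posterior Dirichlet(23/3, 18/5, 14/3, 3, 5/2)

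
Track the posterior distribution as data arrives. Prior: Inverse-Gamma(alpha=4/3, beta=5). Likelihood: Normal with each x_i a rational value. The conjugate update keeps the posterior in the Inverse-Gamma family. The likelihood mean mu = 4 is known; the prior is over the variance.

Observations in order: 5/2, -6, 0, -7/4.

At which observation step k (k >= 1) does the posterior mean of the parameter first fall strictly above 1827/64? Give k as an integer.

obs 1: x=5/2 → posterior Inverse-Gamma(11/6, 49/8)
obs 2: x=-6 → posterior Inverse-Gamma(7/3, 449/8)
obs 3: x=0 → posterior Inverse-Gamma(17/6, 513/8)
obs 4: x=-7/4 → posterior Inverse-Gamma(10/3, 2581/32)

k = 2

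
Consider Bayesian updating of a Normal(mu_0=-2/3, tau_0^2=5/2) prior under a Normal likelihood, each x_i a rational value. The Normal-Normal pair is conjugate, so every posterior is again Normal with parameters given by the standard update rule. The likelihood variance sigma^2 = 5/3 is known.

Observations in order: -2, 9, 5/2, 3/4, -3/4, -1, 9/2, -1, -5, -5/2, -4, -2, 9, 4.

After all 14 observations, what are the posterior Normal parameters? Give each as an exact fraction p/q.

obs 1: x=-2 → posterior Normal(-22/15, 1)
obs 2: x=9 → posterior Normal(59/24, 5/8)
obs 3: x=5/2 → posterior Normal(163/66, 5/11)
obs 4: x=3/4 → posterior Normal(353/168, 5/14)
obs 5: x=-3/4 → posterior Normal(163/102, 5/17)
obs 6: x=-1 → posterior Normal(29/24, 1/4)
obs 7: x=9/2 → posterior Normal(113/69, 5/23)
obs 8: x=-1 → posterior Normal(4/3, 5/26)
obs 9: x=-5 → posterior Normal(59/87, 5/29)
obs 10: x=-5/2 → posterior Normal(73/192, 5/32)
obs 11: x=-4 → posterior Normal(1/210, 1/7)
obs 12: x=-2 → posterior Normal(-35/228, 5/38)
obs 13: x=9 → posterior Normal(127/246, 5/41)
obs 14: x=4 → posterior Normal(199/264, 5/44)

mu_0=199/264, tau_0^2=5/44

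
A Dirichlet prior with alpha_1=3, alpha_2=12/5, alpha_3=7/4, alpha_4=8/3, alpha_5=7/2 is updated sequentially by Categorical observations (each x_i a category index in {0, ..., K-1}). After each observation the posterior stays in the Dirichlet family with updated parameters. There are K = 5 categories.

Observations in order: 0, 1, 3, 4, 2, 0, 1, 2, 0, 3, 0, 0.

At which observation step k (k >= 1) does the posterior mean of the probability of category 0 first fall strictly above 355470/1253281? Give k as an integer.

k = 11

obs 1: x=0 → posterior Dirichlet(4, 12/5, 7/4, 8/3, 7/2)
obs 2: x=1 → posterior Dirichlet(4, 17/5, 7/4, 8/3, 7/2)
obs 3: x=3 → posterior Dirichlet(4, 17/5, 7/4, 11/3, 7/2)
obs 4: x=4 → posterior Dirichlet(4, 17/5, 7/4, 11/3, 9/2)
obs 5: x=2 → posterior Dirichlet(4, 17/5, 11/4, 11/3, 9/2)
obs 6: x=0 → posterior Dirichlet(5, 17/5, 11/4, 11/3, 9/2)
obs 7: x=1 → posterior Dirichlet(5, 22/5, 11/4, 11/3, 9/2)
obs 8: x=2 → posterior Dirichlet(5, 22/5, 15/4, 11/3, 9/2)
obs 9: x=0 → posterior Dirichlet(6, 22/5, 15/4, 11/3, 9/2)
obs 10: x=3 → posterior Dirichlet(6, 22/5, 15/4, 14/3, 9/2)
obs 11: x=0 → posterior Dirichlet(7, 22/5, 15/4, 14/3, 9/2)
obs 12: x=0 → posterior Dirichlet(8, 22/5, 15/4, 14/3, 9/2)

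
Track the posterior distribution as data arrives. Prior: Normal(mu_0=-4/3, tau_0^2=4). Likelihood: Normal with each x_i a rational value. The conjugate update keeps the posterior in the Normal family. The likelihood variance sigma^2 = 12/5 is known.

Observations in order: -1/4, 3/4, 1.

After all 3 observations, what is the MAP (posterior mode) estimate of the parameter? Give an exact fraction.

7/36

obs 1: x=-1/4 → posterior Normal(-21/32, 3/2)
obs 2: x=3/4 → posterior Normal(-3/26, 12/13)
obs 3: x=1 → posterior Normal(7/36, 2/3)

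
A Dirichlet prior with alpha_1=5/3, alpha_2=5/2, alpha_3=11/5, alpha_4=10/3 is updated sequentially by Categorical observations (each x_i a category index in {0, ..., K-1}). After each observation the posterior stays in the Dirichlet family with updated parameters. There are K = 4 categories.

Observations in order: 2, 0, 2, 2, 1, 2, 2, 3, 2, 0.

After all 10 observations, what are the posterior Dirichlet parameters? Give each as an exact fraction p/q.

obs 1: x=2 → posterior Dirichlet(5/3, 5/2, 16/5, 10/3)
obs 2: x=0 → posterior Dirichlet(8/3, 5/2, 16/5, 10/3)
obs 3: x=2 → posterior Dirichlet(8/3, 5/2, 21/5, 10/3)
obs 4: x=2 → posterior Dirichlet(8/3, 5/2, 26/5, 10/3)
obs 5: x=1 → posterior Dirichlet(8/3, 7/2, 26/5, 10/3)
obs 6: x=2 → posterior Dirichlet(8/3, 7/2, 31/5, 10/3)
obs 7: x=2 → posterior Dirichlet(8/3, 7/2, 36/5, 10/3)
obs 8: x=3 → posterior Dirichlet(8/3, 7/2, 36/5, 13/3)
obs 9: x=2 → posterior Dirichlet(8/3, 7/2, 41/5, 13/3)
obs 10: x=0 → posterior Dirichlet(11/3, 7/2, 41/5, 13/3)

alpha_1=11/3, alpha_2=7/2, alpha_3=41/5, alpha_4=13/3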